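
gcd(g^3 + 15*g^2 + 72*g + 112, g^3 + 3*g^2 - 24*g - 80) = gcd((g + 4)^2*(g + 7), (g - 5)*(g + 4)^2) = g^2 + 8*g + 16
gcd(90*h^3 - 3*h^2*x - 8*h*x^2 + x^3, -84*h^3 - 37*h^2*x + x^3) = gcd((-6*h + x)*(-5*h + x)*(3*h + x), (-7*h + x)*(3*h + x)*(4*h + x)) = 3*h + x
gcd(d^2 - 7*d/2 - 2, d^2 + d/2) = d + 1/2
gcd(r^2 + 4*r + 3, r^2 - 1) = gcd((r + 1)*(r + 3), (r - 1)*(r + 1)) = r + 1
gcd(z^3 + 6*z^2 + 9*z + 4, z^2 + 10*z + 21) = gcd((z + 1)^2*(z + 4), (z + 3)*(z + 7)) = 1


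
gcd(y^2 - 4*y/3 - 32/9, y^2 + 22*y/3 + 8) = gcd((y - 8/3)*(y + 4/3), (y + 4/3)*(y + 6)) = y + 4/3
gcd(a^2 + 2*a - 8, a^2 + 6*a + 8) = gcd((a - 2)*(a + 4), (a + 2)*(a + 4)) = a + 4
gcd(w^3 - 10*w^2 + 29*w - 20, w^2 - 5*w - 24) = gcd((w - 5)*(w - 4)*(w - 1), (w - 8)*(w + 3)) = 1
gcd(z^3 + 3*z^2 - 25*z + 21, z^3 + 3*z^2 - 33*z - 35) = z + 7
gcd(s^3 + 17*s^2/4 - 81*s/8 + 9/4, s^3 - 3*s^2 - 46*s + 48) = s + 6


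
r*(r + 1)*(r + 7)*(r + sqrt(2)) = r^4 + sqrt(2)*r^3 + 8*r^3 + 7*r^2 + 8*sqrt(2)*r^2 + 7*sqrt(2)*r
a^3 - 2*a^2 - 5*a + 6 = (a - 3)*(a - 1)*(a + 2)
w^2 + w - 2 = (w - 1)*(w + 2)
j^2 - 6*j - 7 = (j - 7)*(j + 1)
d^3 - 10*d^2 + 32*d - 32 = (d - 4)^2*(d - 2)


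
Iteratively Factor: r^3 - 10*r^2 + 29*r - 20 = (r - 5)*(r^2 - 5*r + 4) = (r - 5)*(r - 1)*(r - 4)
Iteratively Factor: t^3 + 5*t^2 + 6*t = (t)*(t^2 + 5*t + 6) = t*(t + 2)*(t + 3)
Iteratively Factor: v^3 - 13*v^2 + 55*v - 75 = (v - 5)*(v^2 - 8*v + 15) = (v - 5)*(v - 3)*(v - 5)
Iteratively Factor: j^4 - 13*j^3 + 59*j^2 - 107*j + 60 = (j - 3)*(j^3 - 10*j^2 + 29*j - 20) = (j - 5)*(j - 3)*(j^2 - 5*j + 4) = (j - 5)*(j - 4)*(j - 3)*(j - 1)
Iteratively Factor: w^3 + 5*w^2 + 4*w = (w + 1)*(w^2 + 4*w) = (w + 1)*(w + 4)*(w)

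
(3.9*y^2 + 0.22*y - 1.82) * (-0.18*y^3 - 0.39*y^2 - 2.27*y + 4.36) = -0.702*y^5 - 1.5606*y^4 - 8.6112*y^3 + 17.2144*y^2 + 5.0906*y - 7.9352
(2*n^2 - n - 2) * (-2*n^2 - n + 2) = -4*n^4 + 9*n^2 - 4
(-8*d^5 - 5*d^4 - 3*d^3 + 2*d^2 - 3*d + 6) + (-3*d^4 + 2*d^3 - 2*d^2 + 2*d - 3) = -8*d^5 - 8*d^4 - d^3 - d + 3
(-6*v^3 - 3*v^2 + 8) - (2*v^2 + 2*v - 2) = -6*v^3 - 5*v^2 - 2*v + 10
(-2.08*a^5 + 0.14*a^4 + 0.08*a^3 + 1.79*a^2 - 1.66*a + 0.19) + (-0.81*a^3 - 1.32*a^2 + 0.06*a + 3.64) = -2.08*a^5 + 0.14*a^4 - 0.73*a^3 + 0.47*a^2 - 1.6*a + 3.83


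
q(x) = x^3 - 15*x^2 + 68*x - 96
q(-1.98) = -297.21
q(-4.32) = -750.32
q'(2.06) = 18.93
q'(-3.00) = 185.00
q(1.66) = -19.88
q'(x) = 3*x^2 - 30*x + 68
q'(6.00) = -4.00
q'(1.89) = 22.02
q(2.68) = -2.25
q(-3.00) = -462.00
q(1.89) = -14.31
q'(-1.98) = 139.16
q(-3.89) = -646.37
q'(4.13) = -4.73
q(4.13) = -0.57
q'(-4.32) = 253.59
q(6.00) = -12.00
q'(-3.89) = 230.10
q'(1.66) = 26.47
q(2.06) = -10.83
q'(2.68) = 9.15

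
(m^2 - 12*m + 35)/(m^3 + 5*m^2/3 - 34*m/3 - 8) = 3*(m^2 - 12*m + 35)/(3*m^3 + 5*m^2 - 34*m - 24)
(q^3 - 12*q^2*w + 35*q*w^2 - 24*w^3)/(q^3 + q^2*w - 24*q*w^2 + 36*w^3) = (q^2 - 9*q*w + 8*w^2)/(q^2 + 4*q*w - 12*w^2)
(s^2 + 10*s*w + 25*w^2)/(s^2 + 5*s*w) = (s + 5*w)/s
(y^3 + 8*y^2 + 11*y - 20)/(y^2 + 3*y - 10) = (y^2 + 3*y - 4)/(y - 2)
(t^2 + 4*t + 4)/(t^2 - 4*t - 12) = (t + 2)/(t - 6)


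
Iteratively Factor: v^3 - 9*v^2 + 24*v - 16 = (v - 4)*(v^2 - 5*v + 4) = (v - 4)^2*(v - 1)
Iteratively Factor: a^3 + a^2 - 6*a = (a - 2)*(a^2 + 3*a) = a*(a - 2)*(a + 3)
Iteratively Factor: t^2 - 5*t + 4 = (t - 4)*(t - 1)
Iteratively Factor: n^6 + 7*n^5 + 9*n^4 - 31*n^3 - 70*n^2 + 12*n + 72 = (n + 3)*(n^5 + 4*n^4 - 3*n^3 - 22*n^2 - 4*n + 24) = (n + 3)^2*(n^4 + n^3 - 6*n^2 - 4*n + 8) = (n + 2)*(n + 3)^2*(n^3 - n^2 - 4*n + 4) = (n - 1)*(n + 2)*(n + 3)^2*(n^2 - 4) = (n - 1)*(n + 2)^2*(n + 3)^2*(n - 2)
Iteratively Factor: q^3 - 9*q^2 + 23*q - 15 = (q - 5)*(q^2 - 4*q + 3) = (q - 5)*(q - 3)*(q - 1)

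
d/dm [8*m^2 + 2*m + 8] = 16*m + 2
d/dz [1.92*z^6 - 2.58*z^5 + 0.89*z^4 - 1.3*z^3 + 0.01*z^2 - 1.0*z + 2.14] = 11.52*z^5 - 12.9*z^4 + 3.56*z^3 - 3.9*z^2 + 0.02*z - 1.0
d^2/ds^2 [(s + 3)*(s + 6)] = 2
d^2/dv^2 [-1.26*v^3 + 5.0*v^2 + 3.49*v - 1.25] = 10.0 - 7.56*v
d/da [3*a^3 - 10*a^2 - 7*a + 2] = 9*a^2 - 20*a - 7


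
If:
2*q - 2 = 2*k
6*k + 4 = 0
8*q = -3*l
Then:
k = -2/3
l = -8/9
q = 1/3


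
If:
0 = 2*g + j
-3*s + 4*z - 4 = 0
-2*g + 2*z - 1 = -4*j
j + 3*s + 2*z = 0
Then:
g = 1/28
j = -1/14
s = -3/7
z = 19/28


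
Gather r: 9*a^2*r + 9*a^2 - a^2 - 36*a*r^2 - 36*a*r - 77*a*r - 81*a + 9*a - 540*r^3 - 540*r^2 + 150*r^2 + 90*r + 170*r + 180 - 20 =8*a^2 - 72*a - 540*r^3 + r^2*(-36*a - 390) + r*(9*a^2 - 113*a + 260) + 160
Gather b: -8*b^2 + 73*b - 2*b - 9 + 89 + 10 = -8*b^2 + 71*b + 90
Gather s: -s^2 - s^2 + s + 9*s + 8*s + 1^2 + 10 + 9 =-2*s^2 + 18*s + 20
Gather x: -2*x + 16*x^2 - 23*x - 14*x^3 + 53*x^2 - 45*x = -14*x^3 + 69*x^2 - 70*x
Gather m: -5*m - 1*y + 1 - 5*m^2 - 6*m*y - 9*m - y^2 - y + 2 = -5*m^2 + m*(-6*y - 14) - y^2 - 2*y + 3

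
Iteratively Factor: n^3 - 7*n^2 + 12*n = (n - 4)*(n^2 - 3*n) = (n - 4)*(n - 3)*(n)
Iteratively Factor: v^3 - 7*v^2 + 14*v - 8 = (v - 2)*(v^2 - 5*v + 4) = (v - 2)*(v - 1)*(v - 4)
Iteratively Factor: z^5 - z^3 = (z)*(z^4 - z^2) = z*(z - 1)*(z^3 + z^2) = z^2*(z - 1)*(z^2 + z) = z^2*(z - 1)*(z + 1)*(z)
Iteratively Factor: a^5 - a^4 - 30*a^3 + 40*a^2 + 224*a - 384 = (a + 4)*(a^4 - 5*a^3 - 10*a^2 + 80*a - 96) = (a - 2)*(a + 4)*(a^3 - 3*a^2 - 16*a + 48) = (a - 2)*(a + 4)^2*(a^2 - 7*a + 12) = (a - 3)*(a - 2)*(a + 4)^2*(a - 4)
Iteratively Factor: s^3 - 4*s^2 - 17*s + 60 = (s + 4)*(s^2 - 8*s + 15) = (s - 3)*(s + 4)*(s - 5)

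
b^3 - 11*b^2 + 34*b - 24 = (b - 6)*(b - 4)*(b - 1)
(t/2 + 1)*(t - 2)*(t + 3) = t^3/2 + 3*t^2/2 - 2*t - 6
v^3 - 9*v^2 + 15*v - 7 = (v - 7)*(v - 1)^2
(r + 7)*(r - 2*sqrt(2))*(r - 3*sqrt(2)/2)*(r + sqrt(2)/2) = r^4 - 3*sqrt(2)*r^3 + 7*r^3 - 21*sqrt(2)*r^2 + 5*r^2/2 + 3*sqrt(2)*r + 35*r/2 + 21*sqrt(2)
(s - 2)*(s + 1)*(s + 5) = s^3 + 4*s^2 - 7*s - 10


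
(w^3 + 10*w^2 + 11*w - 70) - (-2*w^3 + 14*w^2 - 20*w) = 3*w^3 - 4*w^2 + 31*w - 70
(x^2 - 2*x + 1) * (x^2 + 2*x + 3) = x^4 - 4*x + 3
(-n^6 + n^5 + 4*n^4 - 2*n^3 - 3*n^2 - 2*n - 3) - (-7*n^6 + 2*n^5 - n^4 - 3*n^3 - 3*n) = 6*n^6 - n^5 + 5*n^4 + n^3 - 3*n^2 + n - 3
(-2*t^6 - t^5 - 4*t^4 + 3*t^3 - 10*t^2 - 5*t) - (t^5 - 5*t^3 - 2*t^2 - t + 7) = -2*t^6 - 2*t^5 - 4*t^4 + 8*t^3 - 8*t^2 - 4*t - 7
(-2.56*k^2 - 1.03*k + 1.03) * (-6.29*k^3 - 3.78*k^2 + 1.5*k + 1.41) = 16.1024*k^5 + 16.1555*k^4 - 6.4253*k^3 - 9.048*k^2 + 0.0927*k + 1.4523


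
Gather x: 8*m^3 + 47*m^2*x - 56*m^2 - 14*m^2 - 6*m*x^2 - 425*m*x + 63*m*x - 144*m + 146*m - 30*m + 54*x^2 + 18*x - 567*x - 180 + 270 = 8*m^3 - 70*m^2 - 28*m + x^2*(54 - 6*m) + x*(47*m^2 - 362*m - 549) + 90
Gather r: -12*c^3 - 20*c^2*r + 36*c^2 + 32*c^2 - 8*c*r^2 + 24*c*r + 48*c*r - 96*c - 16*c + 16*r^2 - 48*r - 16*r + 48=-12*c^3 + 68*c^2 - 112*c + r^2*(16 - 8*c) + r*(-20*c^2 + 72*c - 64) + 48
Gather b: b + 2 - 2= b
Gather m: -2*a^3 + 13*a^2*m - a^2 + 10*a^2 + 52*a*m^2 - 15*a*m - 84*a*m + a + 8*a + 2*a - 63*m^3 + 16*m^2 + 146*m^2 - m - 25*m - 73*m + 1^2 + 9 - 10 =-2*a^3 + 9*a^2 + 11*a - 63*m^3 + m^2*(52*a + 162) + m*(13*a^2 - 99*a - 99)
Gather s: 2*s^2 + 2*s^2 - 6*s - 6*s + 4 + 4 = 4*s^2 - 12*s + 8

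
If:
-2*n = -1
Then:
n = 1/2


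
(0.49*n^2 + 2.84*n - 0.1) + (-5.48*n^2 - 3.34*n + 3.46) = -4.99*n^2 - 0.5*n + 3.36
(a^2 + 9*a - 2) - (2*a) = a^2 + 7*a - 2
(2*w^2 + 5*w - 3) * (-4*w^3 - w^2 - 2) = -8*w^5 - 22*w^4 + 7*w^3 - w^2 - 10*w + 6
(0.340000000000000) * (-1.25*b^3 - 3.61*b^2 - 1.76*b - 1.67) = -0.425*b^3 - 1.2274*b^2 - 0.5984*b - 0.5678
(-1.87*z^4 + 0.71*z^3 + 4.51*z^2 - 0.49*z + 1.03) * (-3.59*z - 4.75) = 6.7133*z^5 + 6.3336*z^4 - 19.5634*z^3 - 19.6634*z^2 - 1.3702*z - 4.8925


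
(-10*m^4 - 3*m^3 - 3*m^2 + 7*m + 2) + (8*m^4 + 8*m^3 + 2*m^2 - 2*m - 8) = -2*m^4 + 5*m^3 - m^2 + 5*m - 6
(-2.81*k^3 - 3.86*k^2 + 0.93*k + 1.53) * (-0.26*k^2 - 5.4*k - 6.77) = 0.7306*k^5 + 16.1776*k^4 + 39.6259*k^3 + 20.7124*k^2 - 14.5581*k - 10.3581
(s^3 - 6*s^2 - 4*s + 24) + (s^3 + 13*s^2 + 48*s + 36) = 2*s^3 + 7*s^2 + 44*s + 60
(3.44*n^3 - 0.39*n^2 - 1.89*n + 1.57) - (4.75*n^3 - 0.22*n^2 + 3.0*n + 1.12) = -1.31*n^3 - 0.17*n^2 - 4.89*n + 0.45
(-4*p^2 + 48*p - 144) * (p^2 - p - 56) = -4*p^4 + 52*p^3 + 32*p^2 - 2544*p + 8064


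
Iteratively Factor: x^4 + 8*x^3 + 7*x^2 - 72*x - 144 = (x - 3)*(x^3 + 11*x^2 + 40*x + 48) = (x - 3)*(x + 4)*(x^2 + 7*x + 12) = (x - 3)*(x + 3)*(x + 4)*(x + 4)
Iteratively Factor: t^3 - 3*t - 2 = (t + 1)*(t^2 - t - 2) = (t + 1)^2*(t - 2)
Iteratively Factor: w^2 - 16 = (w + 4)*(w - 4)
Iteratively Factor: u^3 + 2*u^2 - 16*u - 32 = (u - 4)*(u^2 + 6*u + 8) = (u - 4)*(u + 4)*(u + 2)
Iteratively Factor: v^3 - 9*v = (v + 3)*(v^2 - 3*v) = v*(v + 3)*(v - 3)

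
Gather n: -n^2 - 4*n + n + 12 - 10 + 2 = -n^2 - 3*n + 4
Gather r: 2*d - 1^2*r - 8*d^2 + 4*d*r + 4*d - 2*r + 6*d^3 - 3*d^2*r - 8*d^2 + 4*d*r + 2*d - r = 6*d^3 - 16*d^2 + 8*d + r*(-3*d^2 + 8*d - 4)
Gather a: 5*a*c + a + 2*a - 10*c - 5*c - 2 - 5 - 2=a*(5*c + 3) - 15*c - 9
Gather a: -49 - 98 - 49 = -196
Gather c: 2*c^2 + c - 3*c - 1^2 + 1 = 2*c^2 - 2*c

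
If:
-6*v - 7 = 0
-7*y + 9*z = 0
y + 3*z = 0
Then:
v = -7/6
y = 0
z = 0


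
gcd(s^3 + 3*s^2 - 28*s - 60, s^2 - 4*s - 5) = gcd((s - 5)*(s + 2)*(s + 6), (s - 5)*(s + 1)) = s - 5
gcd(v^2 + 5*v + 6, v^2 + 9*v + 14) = v + 2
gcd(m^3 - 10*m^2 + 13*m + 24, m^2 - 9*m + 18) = m - 3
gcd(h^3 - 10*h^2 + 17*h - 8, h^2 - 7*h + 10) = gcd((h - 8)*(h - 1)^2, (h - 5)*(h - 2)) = 1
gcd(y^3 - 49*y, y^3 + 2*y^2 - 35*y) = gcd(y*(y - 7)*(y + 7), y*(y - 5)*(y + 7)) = y^2 + 7*y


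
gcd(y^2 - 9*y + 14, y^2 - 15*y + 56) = y - 7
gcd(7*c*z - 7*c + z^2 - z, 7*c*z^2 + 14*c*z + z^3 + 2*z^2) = 7*c + z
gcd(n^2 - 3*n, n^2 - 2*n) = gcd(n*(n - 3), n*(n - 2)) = n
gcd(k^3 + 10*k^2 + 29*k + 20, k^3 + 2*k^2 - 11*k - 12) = k^2 + 5*k + 4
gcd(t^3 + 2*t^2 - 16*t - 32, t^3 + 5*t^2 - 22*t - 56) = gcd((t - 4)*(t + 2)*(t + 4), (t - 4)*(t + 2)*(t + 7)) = t^2 - 2*t - 8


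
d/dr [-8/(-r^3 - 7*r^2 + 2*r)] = 8*(-3*r^2 - 14*r + 2)/(r^2*(r^2 + 7*r - 2)^2)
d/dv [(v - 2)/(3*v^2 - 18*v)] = (-v^2 + 4*v - 12)/(3*v^2*(v^2 - 12*v + 36))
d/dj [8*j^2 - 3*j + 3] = 16*j - 3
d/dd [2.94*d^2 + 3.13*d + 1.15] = 5.88*d + 3.13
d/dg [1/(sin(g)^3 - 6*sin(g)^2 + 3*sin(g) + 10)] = 3*(4*sin(g) + cos(g)^2 - 2)*cos(g)/(sin(g)^3 - 6*sin(g)^2 + 3*sin(g) + 10)^2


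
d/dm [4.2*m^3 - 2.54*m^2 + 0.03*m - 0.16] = 12.6*m^2 - 5.08*m + 0.03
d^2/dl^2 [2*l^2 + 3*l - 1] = 4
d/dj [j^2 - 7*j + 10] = 2*j - 7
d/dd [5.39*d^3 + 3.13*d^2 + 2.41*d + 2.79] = 16.17*d^2 + 6.26*d + 2.41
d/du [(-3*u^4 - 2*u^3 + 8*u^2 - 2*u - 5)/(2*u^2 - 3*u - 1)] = (-12*u^5 + 23*u^4 + 24*u^3 - 14*u^2 + 4*u - 13)/(4*u^4 - 12*u^3 + 5*u^2 + 6*u + 1)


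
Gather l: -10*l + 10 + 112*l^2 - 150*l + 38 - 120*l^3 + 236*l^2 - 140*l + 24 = -120*l^3 + 348*l^2 - 300*l + 72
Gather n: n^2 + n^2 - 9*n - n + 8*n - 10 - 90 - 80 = 2*n^2 - 2*n - 180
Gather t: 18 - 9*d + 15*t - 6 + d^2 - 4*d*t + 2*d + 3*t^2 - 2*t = d^2 - 7*d + 3*t^2 + t*(13 - 4*d) + 12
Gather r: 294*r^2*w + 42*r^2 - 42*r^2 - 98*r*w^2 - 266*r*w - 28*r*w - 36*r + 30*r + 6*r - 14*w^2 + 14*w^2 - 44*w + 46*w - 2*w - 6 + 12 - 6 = 294*r^2*w + r*(-98*w^2 - 294*w)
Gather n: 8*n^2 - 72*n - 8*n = 8*n^2 - 80*n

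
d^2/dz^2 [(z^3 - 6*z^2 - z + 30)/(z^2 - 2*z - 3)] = -12/(z^3 + 3*z^2 + 3*z + 1)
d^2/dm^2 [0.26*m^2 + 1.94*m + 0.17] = 0.520000000000000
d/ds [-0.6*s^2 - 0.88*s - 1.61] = -1.2*s - 0.88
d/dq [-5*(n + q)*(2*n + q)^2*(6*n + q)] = -260*n^3 - 380*n^2*q - 165*n*q^2 - 20*q^3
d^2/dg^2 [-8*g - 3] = 0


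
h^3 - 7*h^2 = h^2*(h - 7)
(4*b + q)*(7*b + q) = 28*b^2 + 11*b*q + q^2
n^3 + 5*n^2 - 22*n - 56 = (n - 4)*(n + 2)*(n + 7)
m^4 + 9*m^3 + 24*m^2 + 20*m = m*(m + 2)^2*(m + 5)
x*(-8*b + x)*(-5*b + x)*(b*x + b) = 40*b^3*x^2 + 40*b^3*x - 13*b^2*x^3 - 13*b^2*x^2 + b*x^4 + b*x^3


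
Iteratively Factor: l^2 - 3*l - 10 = (l + 2)*(l - 5)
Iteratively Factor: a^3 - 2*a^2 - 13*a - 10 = (a + 2)*(a^2 - 4*a - 5) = (a - 5)*(a + 2)*(a + 1)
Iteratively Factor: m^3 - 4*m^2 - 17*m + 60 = (m - 5)*(m^2 + m - 12) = (m - 5)*(m + 4)*(m - 3)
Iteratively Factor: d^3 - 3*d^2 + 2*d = (d - 2)*(d^2 - d) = d*(d - 2)*(d - 1)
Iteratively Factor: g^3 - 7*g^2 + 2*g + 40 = (g + 2)*(g^2 - 9*g + 20) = (g - 5)*(g + 2)*(g - 4)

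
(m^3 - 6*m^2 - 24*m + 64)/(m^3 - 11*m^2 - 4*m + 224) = (m - 2)/(m - 7)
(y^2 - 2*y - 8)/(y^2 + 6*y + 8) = (y - 4)/(y + 4)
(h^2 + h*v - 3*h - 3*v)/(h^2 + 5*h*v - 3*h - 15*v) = (h + v)/(h + 5*v)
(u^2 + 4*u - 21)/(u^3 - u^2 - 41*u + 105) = 1/(u - 5)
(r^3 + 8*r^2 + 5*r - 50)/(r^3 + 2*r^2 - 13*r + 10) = (r + 5)/(r - 1)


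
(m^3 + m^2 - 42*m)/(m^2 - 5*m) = (m^2 + m - 42)/(m - 5)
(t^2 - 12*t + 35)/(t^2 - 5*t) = (t - 7)/t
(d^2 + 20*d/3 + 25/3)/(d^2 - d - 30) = (d + 5/3)/(d - 6)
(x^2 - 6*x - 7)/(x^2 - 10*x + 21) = (x + 1)/(x - 3)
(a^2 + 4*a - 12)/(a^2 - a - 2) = (a + 6)/(a + 1)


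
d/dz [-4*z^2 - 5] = -8*z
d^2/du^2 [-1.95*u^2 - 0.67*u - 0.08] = -3.90000000000000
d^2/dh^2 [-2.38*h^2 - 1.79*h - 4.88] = -4.76000000000000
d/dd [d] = 1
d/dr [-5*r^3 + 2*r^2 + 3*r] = -15*r^2 + 4*r + 3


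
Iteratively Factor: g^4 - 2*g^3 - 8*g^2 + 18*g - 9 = (g + 3)*(g^3 - 5*g^2 + 7*g - 3) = (g - 3)*(g + 3)*(g^2 - 2*g + 1) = (g - 3)*(g - 1)*(g + 3)*(g - 1)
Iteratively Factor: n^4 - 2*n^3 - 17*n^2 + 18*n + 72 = (n - 3)*(n^3 + n^2 - 14*n - 24) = (n - 3)*(n + 3)*(n^2 - 2*n - 8) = (n - 4)*(n - 3)*(n + 3)*(n + 2)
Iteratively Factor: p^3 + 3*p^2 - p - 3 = (p + 1)*(p^2 + 2*p - 3) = (p + 1)*(p + 3)*(p - 1)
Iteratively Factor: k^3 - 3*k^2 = (k)*(k^2 - 3*k) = k^2*(k - 3)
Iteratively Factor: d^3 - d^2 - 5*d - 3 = (d + 1)*(d^2 - 2*d - 3) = (d - 3)*(d + 1)*(d + 1)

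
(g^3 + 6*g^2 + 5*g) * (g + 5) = g^4 + 11*g^3 + 35*g^2 + 25*g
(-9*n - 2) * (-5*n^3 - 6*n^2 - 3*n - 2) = 45*n^4 + 64*n^3 + 39*n^2 + 24*n + 4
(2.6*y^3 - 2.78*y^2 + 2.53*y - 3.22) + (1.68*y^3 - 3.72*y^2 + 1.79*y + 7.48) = 4.28*y^3 - 6.5*y^2 + 4.32*y + 4.26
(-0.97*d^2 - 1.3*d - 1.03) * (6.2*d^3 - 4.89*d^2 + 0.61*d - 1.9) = -6.014*d^5 - 3.3167*d^4 - 0.6207*d^3 + 6.0867*d^2 + 1.8417*d + 1.957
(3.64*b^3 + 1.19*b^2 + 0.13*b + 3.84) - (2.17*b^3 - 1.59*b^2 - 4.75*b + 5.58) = 1.47*b^3 + 2.78*b^2 + 4.88*b - 1.74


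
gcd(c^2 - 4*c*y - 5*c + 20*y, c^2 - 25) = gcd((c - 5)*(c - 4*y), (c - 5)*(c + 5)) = c - 5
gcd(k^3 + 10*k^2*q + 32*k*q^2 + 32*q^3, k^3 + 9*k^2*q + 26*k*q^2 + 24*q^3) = k^2 + 6*k*q + 8*q^2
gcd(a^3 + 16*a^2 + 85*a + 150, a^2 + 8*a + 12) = a + 6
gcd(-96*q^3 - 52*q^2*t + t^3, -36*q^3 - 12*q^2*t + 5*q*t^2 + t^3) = 12*q^2 + 8*q*t + t^2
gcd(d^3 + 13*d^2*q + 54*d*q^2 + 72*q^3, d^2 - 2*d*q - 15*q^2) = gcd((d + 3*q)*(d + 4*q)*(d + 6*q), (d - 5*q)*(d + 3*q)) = d + 3*q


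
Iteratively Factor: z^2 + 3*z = (z + 3)*(z)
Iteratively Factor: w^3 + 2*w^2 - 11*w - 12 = (w - 3)*(w^2 + 5*w + 4) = (w - 3)*(w + 4)*(w + 1)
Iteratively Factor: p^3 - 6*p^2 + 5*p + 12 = (p - 3)*(p^2 - 3*p - 4) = (p - 4)*(p - 3)*(p + 1)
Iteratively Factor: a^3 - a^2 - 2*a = (a + 1)*(a^2 - 2*a) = (a - 2)*(a + 1)*(a)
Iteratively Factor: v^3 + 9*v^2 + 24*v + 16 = (v + 4)*(v^2 + 5*v + 4) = (v + 1)*(v + 4)*(v + 4)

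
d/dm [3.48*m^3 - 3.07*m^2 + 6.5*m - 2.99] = 10.44*m^2 - 6.14*m + 6.5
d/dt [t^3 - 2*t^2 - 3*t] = 3*t^2 - 4*t - 3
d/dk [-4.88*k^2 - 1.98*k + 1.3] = -9.76*k - 1.98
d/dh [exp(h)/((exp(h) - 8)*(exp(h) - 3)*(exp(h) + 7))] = 2*(-exp(3*h) + 2*exp(2*h) + 84)*exp(h)/(exp(6*h) - 8*exp(5*h) - 90*exp(4*h) + 760*exp(3*h) + 1465*exp(2*h) - 17808*exp(h) + 28224)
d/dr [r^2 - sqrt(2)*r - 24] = 2*r - sqrt(2)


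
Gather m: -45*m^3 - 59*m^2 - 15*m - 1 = -45*m^3 - 59*m^2 - 15*m - 1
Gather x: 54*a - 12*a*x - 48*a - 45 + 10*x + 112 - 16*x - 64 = 6*a + x*(-12*a - 6) + 3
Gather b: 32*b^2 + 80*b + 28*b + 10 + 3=32*b^2 + 108*b + 13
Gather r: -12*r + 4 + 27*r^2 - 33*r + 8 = 27*r^2 - 45*r + 12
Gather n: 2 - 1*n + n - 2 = 0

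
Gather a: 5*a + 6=5*a + 6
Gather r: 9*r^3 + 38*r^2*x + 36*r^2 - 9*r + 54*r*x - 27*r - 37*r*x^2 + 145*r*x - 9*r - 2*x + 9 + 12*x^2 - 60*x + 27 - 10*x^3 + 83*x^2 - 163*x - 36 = 9*r^3 + r^2*(38*x + 36) + r*(-37*x^2 + 199*x - 45) - 10*x^3 + 95*x^2 - 225*x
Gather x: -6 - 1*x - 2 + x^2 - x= x^2 - 2*x - 8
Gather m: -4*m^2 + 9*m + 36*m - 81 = -4*m^2 + 45*m - 81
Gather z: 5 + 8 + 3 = 16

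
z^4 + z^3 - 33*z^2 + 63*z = z*(z - 3)^2*(z + 7)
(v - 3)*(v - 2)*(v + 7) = v^3 + 2*v^2 - 29*v + 42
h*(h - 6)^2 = h^3 - 12*h^2 + 36*h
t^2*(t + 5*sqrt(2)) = t^3 + 5*sqrt(2)*t^2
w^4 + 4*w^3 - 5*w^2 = w^2*(w - 1)*(w + 5)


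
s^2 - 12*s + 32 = (s - 8)*(s - 4)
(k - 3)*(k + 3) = k^2 - 9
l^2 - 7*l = l*(l - 7)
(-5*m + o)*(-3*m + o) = 15*m^2 - 8*m*o + o^2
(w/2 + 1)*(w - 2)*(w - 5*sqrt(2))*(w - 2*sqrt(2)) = w^4/2 - 7*sqrt(2)*w^3/2 + 8*w^2 + 14*sqrt(2)*w - 40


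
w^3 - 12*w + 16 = (w - 2)^2*(w + 4)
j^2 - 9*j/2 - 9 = (j - 6)*(j + 3/2)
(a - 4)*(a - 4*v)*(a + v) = a^3 - 3*a^2*v - 4*a^2 - 4*a*v^2 + 12*a*v + 16*v^2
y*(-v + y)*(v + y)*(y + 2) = -v^2*y^2 - 2*v^2*y + y^4 + 2*y^3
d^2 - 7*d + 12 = (d - 4)*(d - 3)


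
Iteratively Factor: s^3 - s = (s + 1)*(s^2 - s) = s*(s + 1)*(s - 1)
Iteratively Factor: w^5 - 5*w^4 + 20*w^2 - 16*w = (w + 2)*(w^4 - 7*w^3 + 14*w^2 - 8*w) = (w - 4)*(w + 2)*(w^3 - 3*w^2 + 2*w) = w*(w - 4)*(w + 2)*(w^2 - 3*w + 2) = w*(w - 4)*(w - 1)*(w + 2)*(w - 2)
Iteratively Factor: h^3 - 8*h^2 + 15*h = (h)*(h^2 - 8*h + 15) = h*(h - 3)*(h - 5)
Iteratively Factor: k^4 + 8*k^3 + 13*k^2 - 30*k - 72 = (k + 3)*(k^3 + 5*k^2 - 2*k - 24) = (k + 3)*(k + 4)*(k^2 + k - 6) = (k + 3)^2*(k + 4)*(k - 2)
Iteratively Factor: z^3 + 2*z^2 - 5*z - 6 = (z + 1)*(z^2 + z - 6) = (z + 1)*(z + 3)*(z - 2)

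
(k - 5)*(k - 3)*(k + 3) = k^3 - 5*k^2 - 9*k + 45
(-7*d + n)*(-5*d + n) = 35*d^2 - 12*d*n + n^2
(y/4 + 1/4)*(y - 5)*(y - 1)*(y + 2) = y^4/4 - 3*y^3/4 - 11*y^2/4 + 3*y/4 + 5/2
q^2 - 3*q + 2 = (q - 2)*(q - 1)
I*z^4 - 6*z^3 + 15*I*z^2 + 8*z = z*(z - I)*(z + 8*I)*(I*z + 1)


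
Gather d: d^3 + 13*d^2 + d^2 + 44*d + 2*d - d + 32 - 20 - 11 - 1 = d^3 + 14*d^2 + 45*d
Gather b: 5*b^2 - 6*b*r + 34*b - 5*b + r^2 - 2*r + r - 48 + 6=5*b^2 + b*(29 - 6*r) + r^2 - r - 42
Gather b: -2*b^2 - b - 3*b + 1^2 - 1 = -2*b^2 - 4*b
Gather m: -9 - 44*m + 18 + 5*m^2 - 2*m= 5*m^2 - 46*m + 9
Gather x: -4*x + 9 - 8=1 - 4*x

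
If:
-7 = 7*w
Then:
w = -1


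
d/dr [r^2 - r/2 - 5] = 2*r - 1/2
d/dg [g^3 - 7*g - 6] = 3*g^2 - 7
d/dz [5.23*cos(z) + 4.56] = -5.23*sin(z)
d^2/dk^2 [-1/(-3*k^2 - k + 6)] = 2*(-9*k^2 - 3*k + (6*k + 1)^2 + 18)/(3*k^2 + k - 6)^3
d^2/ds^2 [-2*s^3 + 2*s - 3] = -12*s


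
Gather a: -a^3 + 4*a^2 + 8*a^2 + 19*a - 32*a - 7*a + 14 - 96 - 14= -a^3 + 12*a^2 - 20*a - 96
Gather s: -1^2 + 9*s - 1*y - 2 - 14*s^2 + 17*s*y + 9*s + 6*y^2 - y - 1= -14*s^2 + s*(17*y + 18) + 6*y^2 - 2*y - 4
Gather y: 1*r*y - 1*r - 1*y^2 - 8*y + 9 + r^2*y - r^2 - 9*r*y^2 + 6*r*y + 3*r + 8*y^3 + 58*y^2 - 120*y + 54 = -r^2 + 2*r + 8*y^3 + y^2*(57 - 9*r) + y*(r^2 + 7*r - 128) + 63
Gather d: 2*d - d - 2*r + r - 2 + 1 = d - r - 1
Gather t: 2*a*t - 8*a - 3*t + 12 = -8*a + t*(2*a - 3) + 12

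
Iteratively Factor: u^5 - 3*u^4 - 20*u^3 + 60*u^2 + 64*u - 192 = (u - 2)*(u^4 - u^3 - 22*u^2 + 16*u + 96) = (u - 2)*(u + 2)*(u^3 - 3*u^2 - 16*u + 48) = (u - 4)*(u - 2)*(u + 2)*(u^2 + u - 12) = (u - 4)*(u - 3)*(u - 2)*(u + 2)*(u + 4)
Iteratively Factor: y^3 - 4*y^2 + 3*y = (y)*(y^2 - 4*y + 3) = y*(y - 3)*(y - 1)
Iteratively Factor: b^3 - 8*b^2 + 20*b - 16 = (b - 2)*(b^2 - 6*b + 8) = (b - 2)^2*(b - 4)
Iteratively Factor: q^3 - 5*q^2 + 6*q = (q - 2)*(q^2 - 3*q) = (q - 3)*(q - 2)*(q)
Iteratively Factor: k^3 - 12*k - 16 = (k + 2)*(k^2 - 2*k - 8) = (k - 4)*(k + 2)*(k + 2)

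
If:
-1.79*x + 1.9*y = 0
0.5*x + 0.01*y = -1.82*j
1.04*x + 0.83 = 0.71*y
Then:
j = 0.63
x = -2.24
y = -2.11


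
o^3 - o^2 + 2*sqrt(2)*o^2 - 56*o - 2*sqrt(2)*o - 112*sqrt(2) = (o - 8)*(o + 7)*(o + 2*sqrt(2))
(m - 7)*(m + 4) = m^2 - 3*m - 28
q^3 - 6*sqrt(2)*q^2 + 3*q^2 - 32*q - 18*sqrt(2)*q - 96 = (q + 3)*(q - 8*sqrt(2))*(q + 2*sqrt(2))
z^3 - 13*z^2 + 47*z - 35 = (z - 7)*(z - 5)*(z - 1)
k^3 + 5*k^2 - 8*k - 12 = (k - 2)*(k + 1)*(k + 6)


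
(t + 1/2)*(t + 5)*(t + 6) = t^3 + 23*t^2/2 + 71*t/2 + 15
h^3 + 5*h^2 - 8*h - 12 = (h - 2)*(h + 1)*(h + 6)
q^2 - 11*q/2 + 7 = (q - 7/2)*(q - 2)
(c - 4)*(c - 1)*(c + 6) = c^3 + c^2 - 26*c + 24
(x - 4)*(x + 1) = x^2 - 3*x - 4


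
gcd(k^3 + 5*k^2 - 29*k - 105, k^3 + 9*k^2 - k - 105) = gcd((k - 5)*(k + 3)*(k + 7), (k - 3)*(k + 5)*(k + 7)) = k + 7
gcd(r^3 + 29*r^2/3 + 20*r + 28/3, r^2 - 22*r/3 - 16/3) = r + 2/3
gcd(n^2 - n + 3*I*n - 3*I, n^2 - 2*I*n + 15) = n + 3*I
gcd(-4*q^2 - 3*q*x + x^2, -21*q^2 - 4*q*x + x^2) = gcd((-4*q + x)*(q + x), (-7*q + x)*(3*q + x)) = 1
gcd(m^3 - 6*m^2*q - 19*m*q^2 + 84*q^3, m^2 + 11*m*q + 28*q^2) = m + 4*q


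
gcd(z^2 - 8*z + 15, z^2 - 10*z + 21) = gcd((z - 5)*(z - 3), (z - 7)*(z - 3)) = z - 3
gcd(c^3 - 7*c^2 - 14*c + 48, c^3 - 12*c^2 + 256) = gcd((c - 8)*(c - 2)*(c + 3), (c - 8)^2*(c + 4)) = c - 8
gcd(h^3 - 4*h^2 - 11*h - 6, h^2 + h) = h + 1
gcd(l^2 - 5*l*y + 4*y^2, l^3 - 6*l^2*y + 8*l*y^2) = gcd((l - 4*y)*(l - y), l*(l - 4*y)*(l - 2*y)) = -l + 4*y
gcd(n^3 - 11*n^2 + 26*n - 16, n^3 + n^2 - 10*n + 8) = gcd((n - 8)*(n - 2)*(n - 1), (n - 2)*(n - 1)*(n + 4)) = n^2 - 3*n + 2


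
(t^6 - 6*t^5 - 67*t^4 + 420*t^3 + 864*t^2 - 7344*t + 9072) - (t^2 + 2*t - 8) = t^6 - 6*t^5 - 67*t^4 + 420*t^3 + 863*t^2 - 7346*t + 9080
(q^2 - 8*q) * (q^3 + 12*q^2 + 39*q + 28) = q^5 + 4*q^4 - 57*q^3 - 284*q^2 - 224*q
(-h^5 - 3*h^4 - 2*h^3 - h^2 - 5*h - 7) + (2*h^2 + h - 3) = -h^5 - 3*h^4 - 2*h^3 + h^2 - 4*h - 10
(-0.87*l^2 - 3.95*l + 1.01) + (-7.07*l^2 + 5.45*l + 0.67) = -7.94*l^2 + 1.5*l + 1.68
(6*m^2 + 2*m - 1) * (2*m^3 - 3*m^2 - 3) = 12*m^5 - 14*m^4 - 8*m^3 - 15*m^2 - 6*m + 3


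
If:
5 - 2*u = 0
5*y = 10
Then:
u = 5/2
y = 2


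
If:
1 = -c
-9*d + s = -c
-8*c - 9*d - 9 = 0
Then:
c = -1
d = -1/9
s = 0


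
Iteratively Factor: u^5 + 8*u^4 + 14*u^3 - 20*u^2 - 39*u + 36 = (u - 1)*(u^4 + 9*u^3 + 23*u^2 + 3*u - 36) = (u - 1)^2*(u^3 + 10*u^2 + 33*u + 36) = (u - 1)^2*(u + 4)*(u^2 + 6*u + 9) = (u - 1)^2*(u + 3)*(u + 4)*(u + 3)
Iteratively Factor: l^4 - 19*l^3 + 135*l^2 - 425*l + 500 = (l - 5)*(l^3 - 14*l^2 + 65*l - 100) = (l - 5)^2*(l^2 - 9*l + 20) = (l - 5)^2*(l - 4)*(l - 5)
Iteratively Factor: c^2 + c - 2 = (c + 2)*(c - 1)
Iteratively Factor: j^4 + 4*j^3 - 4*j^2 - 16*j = (j - 2)*(j^3 + 6*j^2 + 8*j) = j*(j - 2)*(j^2 + 6*j + 8) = j*(j - 2)*(j + 2)*(j + 4)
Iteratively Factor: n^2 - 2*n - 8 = (n + 2)*(n - 4)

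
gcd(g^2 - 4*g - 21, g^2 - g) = 1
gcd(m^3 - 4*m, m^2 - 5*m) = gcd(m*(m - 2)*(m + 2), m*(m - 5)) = m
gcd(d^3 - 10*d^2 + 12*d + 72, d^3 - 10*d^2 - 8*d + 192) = d - 6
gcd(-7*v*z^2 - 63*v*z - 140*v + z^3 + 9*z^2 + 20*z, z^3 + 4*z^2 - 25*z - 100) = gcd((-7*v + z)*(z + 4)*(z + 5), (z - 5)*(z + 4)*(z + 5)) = z^2 + 9*z + 20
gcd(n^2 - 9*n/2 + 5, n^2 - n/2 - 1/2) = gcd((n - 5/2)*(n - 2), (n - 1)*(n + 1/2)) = 1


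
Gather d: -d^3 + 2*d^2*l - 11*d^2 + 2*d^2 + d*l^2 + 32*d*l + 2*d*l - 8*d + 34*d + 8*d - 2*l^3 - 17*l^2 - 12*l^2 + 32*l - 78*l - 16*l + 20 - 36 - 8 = -d^3 + d^2*(2*l - 9) + d*(l^2 + 34*l + 34) - 2*l^3 - 29*l^2 - 62*l - 24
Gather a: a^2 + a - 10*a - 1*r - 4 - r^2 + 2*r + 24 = a^2 - 9*a - r^2 + r + 20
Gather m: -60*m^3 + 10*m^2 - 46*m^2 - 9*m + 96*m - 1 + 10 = -60*m^3 - 36*m^2 + 87*m + 9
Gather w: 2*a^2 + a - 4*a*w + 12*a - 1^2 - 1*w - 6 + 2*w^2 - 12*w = 2*a^2 + 13*a + 2*w^2 + w*(-4*a - 13) - 7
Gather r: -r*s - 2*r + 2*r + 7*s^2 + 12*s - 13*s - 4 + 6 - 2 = -r*s + 7*s^2 - s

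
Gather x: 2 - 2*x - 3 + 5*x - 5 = 3*x - 6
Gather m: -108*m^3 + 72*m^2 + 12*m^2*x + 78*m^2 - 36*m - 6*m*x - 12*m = -108*m^3 + m^2*(12*x + 150) + m*(-6*x - 48)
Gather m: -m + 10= 10 - m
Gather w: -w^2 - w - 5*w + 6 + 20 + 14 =-w^2 - 6*w + 40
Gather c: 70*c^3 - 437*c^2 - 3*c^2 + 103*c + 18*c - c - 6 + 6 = 70*c^3 - 440*c^2 + 120*c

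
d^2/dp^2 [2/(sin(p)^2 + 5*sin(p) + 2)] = 2*(-4*sin(p)^4 - 15*sin(p)^3 - 11*sin(p)^2 + 40*sin(p) + 46)/(sin(p)^2 + 5*sin(p) + 2)^3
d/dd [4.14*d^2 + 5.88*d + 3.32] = 8.28*d + 5.88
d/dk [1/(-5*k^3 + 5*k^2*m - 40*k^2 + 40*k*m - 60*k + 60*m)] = (3*k^2 - 2*k*m + 16*k - 8*m + 12)/(5*(k^3 - k^2*m + 8*k^2 - 8*k*m + 12*k - 12*m)^2)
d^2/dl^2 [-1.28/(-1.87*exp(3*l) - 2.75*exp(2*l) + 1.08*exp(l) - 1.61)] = ((-21.5424*exp(2*l) - 14.08*exp(l) + 1.3824)*(1.87*exp(3*l) + 2.75*exp(2*l) - 1.08*exp(l) + 1.61) + 1.28*(5.61*exp(2*l) + 5.5*exp(l) - 1.08)*(11.22*exp(2*l) + 11.0*exp(l) - 2.16)*exp(l))*exp(l)/(1.87*exp(3*l) + 2.75*exp(2*l) - 1.08*exp(l) + 1.61)^3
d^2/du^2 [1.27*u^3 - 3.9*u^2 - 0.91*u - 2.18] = 7.62*u - 7.8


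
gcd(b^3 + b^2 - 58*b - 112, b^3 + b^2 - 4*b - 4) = b + 2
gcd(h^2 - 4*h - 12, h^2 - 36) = h - 6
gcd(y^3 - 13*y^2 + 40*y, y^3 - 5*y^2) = y^2 - 5*y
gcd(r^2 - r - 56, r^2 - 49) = r + 7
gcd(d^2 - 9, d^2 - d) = 1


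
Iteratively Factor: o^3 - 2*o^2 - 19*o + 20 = (o + 4)*(o^2 - 6*o + 5) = (o - 1)*(o + 4)*(o - 5)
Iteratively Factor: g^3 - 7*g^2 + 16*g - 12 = (g - 2)*(g^2 - 5*g + 6) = (g - 2)^2*(g - 3)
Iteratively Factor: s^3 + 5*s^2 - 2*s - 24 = (s - 2)*(s^2 + 7*s + 12) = (s - 2)*(s + 3)*(s + 4)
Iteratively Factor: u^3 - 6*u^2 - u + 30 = (u - 3)*(u^2 - 3*u - 10) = (u - 3)*(u + 2)*(u - 5)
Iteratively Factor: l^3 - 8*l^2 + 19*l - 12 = (l - 4)*(l^2 - 4*l + 3) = (l - 4)*(l - 3)*(l - 1)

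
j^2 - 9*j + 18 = (j - 6)*(j - 3)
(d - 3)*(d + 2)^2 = d^3 + d^2 - 8*d - 12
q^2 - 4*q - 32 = (q - 8)*(q + 4)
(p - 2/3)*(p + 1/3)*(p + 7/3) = p^3 + 2*p^2 - p - 14/27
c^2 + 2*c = c*(c + 2)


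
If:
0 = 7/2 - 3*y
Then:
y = 7/6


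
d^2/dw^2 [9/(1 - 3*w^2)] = 54*(-9*w^2 - 1)/(3*w^2 - 1)^3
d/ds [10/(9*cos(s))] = 10*sin(s)/(9*cos(s)^2)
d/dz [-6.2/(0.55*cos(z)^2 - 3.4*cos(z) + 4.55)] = (21.08 - 6.82*cos(z))*sin(z)/(0.55*cos(z)^2 - 3.4*cos(z) + 4.55)^2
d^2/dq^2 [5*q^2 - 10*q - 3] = 10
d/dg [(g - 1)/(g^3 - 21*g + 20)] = (-2*g - 1)/(g^4 + 2*g^3 - 39*g^2 - 40*g + 400)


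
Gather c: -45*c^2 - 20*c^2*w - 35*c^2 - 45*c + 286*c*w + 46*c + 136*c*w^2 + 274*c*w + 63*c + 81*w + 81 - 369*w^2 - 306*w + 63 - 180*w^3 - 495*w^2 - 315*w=c^2*(-20*w - 80) + c*(136*w^2 + 560*w + 64) - 180*w^3 - 864*w^2 - 540*w + 144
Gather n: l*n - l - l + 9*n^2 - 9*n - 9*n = -2*l + 9*n^2 + n*(l - 18)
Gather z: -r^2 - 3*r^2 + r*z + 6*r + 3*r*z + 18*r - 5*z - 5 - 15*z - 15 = -4*r^2 + 24*r + z*(4*r - 20) - 20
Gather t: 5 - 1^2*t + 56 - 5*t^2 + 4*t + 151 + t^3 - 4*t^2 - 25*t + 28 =t^3 - 9*t^2 - 22*t + 240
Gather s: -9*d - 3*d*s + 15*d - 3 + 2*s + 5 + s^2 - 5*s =6*d + s^2 + s*(-3*d - 3) + 2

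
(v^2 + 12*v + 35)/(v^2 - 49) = (v + 5)/(v - 7)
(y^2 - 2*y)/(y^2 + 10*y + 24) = y*(y - 2)/(y^2 + 10*y + 24)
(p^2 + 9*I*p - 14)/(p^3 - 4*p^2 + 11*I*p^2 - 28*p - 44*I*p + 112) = (p + 2*I)/(p^2 + 4*p*(-1 + I) - 16*I)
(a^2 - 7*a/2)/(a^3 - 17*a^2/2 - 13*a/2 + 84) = a/(a^2 - 5*a - 24)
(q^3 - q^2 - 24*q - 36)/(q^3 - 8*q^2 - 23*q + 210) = (q^2 + 5*q + 6)/(q^2 - 2*q - 35)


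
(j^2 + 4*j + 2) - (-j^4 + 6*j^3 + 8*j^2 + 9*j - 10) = j^4 - 6*j^3 - 7*j^2 - 5*j + 12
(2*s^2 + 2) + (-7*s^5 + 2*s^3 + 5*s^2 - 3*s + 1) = -7*s^5 + 2*s^3 + 7*s^2 - 3*s + 3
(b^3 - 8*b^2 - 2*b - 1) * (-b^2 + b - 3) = -b^5 + 9*b^4 - 9*b^3 + 23*b^2 + 5*b + 3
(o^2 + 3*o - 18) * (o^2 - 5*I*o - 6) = o^4 + 3*o^3 - 5*I*o^3 - 24*o^2 - 15*I*o^2 - 18*o + 90*I*o + 108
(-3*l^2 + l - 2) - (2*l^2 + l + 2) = -5*l^2 - 4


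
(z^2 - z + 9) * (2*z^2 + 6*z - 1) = 2*z^4 + 4*z^3 + 11*z^2 + 55*z - 9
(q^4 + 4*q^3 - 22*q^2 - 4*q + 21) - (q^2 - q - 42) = q^4 + 4*q^3 - 23*q^2 - 3*q + 63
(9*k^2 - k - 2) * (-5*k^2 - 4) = -45*k^4 + 5*k^3 - 26*k^2 + 4*k + 8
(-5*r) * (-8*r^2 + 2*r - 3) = 40*r^3 - 10*r^2 + 15*r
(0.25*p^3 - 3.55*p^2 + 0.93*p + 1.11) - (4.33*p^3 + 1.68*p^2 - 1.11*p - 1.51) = -4.08*p^3 - 5.23*p^2 + 2.04*p + 2.62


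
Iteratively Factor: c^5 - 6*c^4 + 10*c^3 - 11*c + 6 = (c - 1)*(c^4 - 5*c^3 + 5*c^2 + 5*c - 6) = (c - 1)^2*(c^3 - 4*c^2 + c + 6) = (c - 1)^2*(c + 1)*(c^2 - 5*c + 6) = (c - 2)*(c - 1)^2*(c + 1)*(c - 3)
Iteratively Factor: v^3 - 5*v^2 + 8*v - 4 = (v - 2)*(v^2 - 3*v + 2) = (v - 2)^2*(v - 1)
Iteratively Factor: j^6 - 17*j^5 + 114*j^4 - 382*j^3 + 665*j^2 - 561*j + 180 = (j - 5)*(j^5 - 12*j^4 + 54*j^3 - 112*j^2 + 105*j - 36) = (j - 5)*(j - 1)*(j^4 - 11*j^3 + 43*j^2 - 69*j + 36) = (j - 5)*(j - 4)*(j - 1)*(j^3 - 7*j^2 + 15*j - 9) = (j - 5)*(j - 4)*(j - 1)^2*(j^2 - 6*j + 9) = (j - 5)*(j - 4)*(j - 3)*(j - 1)^2*(j - 3)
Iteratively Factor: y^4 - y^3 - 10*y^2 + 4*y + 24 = (y - 3)*(y^3 + 2*y^2 - 4*y - 8) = (y - 3)*(y - 2)*(y^2 + 4*y + 4) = (y - 3)*(y - 2)*(y + 2)*(y + 2)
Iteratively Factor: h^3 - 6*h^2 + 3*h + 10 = (h - 2)*(h^2 - 4*h - 5) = (h - 5)*(h - 2)*(h + 1)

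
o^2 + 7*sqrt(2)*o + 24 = (o + 3*sqrt(2))*(o + 4*sqrt(2))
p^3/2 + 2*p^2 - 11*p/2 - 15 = (p/2 + 1)*(p - 3)*(p + 5)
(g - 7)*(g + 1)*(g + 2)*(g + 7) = g^4 + 3*g^3 - 47*g^2 - 147*g - 98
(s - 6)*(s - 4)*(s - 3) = s^3 - 13*s^2 + 54*s - 72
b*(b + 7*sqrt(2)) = b^2 + 7*sqrt(2)*b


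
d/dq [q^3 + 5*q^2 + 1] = q*(3*q + 10)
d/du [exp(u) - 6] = exp(u)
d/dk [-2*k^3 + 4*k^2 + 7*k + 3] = -6*k^2 + 8*k + 7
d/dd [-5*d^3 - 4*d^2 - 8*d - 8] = -15*d^2 - 8*d - 8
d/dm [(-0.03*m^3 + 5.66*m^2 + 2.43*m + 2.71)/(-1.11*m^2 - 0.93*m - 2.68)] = (0.0333*m^4 + 0.0557999999999996*m^3 - 2.3253*m^2 - 24.3214*m - 3.9921)/(1.2321*m^4 + 2.0646*m^3 + 6.8145*m^2 + 4.9848*m + 7.1824)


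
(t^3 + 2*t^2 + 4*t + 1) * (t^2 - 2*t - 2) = t^5 - 2*t^3 - 11*t^2 - 10*t - 2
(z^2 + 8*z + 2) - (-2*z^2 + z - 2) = 3*z^2 + 7*z + 4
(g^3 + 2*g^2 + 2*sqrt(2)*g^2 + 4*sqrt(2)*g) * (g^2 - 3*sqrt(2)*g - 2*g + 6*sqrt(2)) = g^5 - sqrt(2)*g^4 - 16*g^3 + 4*sqrt(2)*g^2 + 48*g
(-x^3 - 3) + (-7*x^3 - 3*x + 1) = -8*x^3 - 3*x - 2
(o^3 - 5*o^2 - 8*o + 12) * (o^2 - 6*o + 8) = o^5 - 11*o^4 + 30*o^3 + 20*o^2 - 136*o + 96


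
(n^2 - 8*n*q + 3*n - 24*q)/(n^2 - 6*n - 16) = (-n^2 + 8*n*q - 3*n + 24*q)/(-n^2 + 6*n + 16)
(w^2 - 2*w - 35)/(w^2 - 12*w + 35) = (w + 5)/(w - 5)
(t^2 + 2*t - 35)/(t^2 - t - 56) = (t - 5)/(t - 8)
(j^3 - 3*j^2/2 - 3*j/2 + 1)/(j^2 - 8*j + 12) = (2*j^2 + j - 1)/(2*(j - 6))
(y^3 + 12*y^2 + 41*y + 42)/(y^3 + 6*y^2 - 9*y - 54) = (y^2 + 9*y + 14)/(y^2 + 3*y - 18)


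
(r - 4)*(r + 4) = r^2 - 16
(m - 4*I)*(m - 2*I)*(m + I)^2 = m^4 - 4*I*m^3 + 3*m^2 - 10*I*m + 8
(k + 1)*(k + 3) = k^2 + 4*k + 3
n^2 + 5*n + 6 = (n + 2)*(n + 3)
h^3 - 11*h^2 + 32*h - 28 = (h - 7)*(h - 2)^2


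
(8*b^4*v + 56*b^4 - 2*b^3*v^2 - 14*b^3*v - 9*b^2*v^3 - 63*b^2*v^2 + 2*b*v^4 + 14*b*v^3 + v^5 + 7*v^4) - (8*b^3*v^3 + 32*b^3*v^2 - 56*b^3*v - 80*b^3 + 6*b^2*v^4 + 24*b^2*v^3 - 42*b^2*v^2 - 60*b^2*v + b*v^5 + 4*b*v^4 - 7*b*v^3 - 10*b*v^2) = 8*b^4*v + 56*b^4 - 8*b^3*v^3 - 34*b^3*v^2 + 42*b^3*v + 80*b^3 - 6*b^2*v^4 - 33*b^2*v^3 - 21*b^2*v^2 + 60*b^2*v - b*v^5 - 2*b*v^4 + 21*b*v^3 + 10*b*v^2 + v^5 + 7*v^4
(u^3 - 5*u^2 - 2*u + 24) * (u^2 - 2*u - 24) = u^5 - 7*u^4 - 16*u^3 + 148*u^2 - 576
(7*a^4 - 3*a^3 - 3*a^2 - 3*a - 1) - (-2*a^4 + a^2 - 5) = 9*a^4 - 3*a^3 - 4*a^2 - 3*a + 4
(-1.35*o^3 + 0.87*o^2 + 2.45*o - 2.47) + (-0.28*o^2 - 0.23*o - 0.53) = -1.35*o^3 + 0.59*o^2 + 2.22*o - 3.0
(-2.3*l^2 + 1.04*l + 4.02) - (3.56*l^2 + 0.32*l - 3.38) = -5.86*l^2 + 0.72*l + 7.4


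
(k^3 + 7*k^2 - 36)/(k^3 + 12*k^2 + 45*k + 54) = (k - 2)/(k + 3)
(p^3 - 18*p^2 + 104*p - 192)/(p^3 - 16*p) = (p^2 - 14*p + 48)/(p*(p + 4))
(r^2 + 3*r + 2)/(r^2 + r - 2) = (r + 1)/(r - 1)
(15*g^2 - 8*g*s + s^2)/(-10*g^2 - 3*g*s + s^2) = (-3*g + s)/(2*g + s)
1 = 1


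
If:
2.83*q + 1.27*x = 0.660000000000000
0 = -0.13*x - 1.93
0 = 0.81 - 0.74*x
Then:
No Solution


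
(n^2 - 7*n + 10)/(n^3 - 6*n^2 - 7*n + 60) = (n - 2)/(n^2 - n - 12)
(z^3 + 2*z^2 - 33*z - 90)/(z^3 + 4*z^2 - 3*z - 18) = (z^2 - z - 30)/(z^2 + z - 6)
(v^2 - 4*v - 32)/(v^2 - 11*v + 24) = (v + 4)/(v - 3)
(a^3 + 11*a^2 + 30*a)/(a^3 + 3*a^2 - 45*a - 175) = a*(a + 6)/(a^2 - 2*a - 35)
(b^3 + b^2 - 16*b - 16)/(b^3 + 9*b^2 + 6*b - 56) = (b^2 - 3*b - 4)/(b^2 + 5*b - 14)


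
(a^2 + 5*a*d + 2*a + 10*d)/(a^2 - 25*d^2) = (a + 2)/(a - 5*d)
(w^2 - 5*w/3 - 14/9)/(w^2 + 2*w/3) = (w - 7/3)/w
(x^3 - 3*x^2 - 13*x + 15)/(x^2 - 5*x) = x + 2 - 3/x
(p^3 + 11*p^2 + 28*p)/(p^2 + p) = (p^2 + 11*p + 28)/(p + 1)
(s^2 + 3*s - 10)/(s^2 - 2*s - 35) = (s - 2)/(s - 7)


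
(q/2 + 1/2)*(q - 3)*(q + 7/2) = q^3/2 + 3*q^2/4 - 5*q - 21/4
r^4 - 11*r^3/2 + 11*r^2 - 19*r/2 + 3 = (r - 2)*(r - 3/2)*(r - 1)^2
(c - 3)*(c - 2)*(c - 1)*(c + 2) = c^4 - 4*c^3 - c^2 + 16*c - 12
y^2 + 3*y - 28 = (y - 4)*(y + 7)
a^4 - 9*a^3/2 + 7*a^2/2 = a^2*(a - 7/2)*(a - 1)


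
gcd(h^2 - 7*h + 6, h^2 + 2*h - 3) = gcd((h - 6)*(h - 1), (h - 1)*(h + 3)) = h - 1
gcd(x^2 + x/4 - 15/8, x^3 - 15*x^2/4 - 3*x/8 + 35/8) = x - 5/4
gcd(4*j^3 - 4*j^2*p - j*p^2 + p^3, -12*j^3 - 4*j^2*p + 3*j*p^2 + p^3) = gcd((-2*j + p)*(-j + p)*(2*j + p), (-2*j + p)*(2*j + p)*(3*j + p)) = -4*j^2 + p^2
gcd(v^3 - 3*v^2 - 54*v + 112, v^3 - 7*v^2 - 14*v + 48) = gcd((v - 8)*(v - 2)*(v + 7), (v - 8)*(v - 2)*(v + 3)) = v^2 - 10*v + 16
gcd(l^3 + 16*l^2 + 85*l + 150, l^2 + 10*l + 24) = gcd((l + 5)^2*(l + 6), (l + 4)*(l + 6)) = l + 6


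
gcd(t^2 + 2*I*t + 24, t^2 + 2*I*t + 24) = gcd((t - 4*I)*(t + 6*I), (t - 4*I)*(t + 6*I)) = t^2 + 2*I*t + 24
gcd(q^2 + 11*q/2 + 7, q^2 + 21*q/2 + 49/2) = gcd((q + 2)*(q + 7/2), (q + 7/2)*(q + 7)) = q + 7/2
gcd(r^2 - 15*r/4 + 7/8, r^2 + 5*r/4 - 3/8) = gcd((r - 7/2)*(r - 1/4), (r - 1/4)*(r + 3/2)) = r - 1/4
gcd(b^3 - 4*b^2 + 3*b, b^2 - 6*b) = b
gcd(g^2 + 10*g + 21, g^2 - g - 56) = g + 7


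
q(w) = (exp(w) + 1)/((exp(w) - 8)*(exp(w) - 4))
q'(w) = exp(w)/((exp(w) - 8)*(exp(w) - 4)) - (exp(w) + 1)*exp(w)/((exp(w) - 8)*(exp(w) - 4)^2) - (exp(w) + 1)*exp(w)/((exp(w) - 8)^2*(exp(w) - 4)) = (-exp(2*w) - 2*exp(w) + 44)*exp(w)/(exp(4*w) - 24*exp(3*w) + 208*exp(2*w) - 768*exp(w) + 1024)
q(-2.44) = 0.04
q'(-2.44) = 0.00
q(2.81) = 0.16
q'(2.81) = -0.37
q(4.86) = 0.01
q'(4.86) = -0.01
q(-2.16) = 0.04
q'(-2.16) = 0.01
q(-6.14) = 0.03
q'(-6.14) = 0.00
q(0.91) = 0.42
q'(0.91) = 1.17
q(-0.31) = 0.07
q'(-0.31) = 0.05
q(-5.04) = 0.03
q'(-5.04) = 0.00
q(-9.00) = 0.03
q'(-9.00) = 0.00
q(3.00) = 0.11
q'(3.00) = -0.21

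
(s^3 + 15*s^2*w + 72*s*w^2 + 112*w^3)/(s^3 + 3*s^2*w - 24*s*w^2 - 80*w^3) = (s + 7*w)/(s - 5*w)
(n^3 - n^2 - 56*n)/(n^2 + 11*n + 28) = n*(n - 8)/(n + 4)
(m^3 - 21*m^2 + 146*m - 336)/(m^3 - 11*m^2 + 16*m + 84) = (m - 8)/(m + 2)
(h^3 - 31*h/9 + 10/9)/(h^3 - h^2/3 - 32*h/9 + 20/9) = (3*h - 1)/(3*h - 2)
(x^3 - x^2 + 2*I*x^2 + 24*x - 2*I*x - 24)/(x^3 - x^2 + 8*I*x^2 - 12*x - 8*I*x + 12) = (x - 4*I)/(x + 2*I)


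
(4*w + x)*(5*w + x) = 20*w^2 + 9*w*x + x^2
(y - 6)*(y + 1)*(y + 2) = y^3 - 3*y^2 - 16*y - 12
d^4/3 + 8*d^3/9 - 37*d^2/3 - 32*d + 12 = (d/3 + 1)*(d - 6)*(d - 1/3)*(d + 6)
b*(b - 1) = b^2 - b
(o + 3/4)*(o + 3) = o^2 + 15*o/4 + 9/4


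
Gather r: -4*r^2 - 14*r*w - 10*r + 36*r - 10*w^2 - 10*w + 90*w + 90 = -4*r^2 + r*(26 - 14*w) - 10*w^2 + 80*w + 90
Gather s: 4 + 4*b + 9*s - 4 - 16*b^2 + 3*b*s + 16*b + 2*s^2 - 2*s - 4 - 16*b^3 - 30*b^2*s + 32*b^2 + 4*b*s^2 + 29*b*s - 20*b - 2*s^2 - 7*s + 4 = -16*b^3 + 16*b^2 + 4*b*s^2 + s*(-30*b^2 + 32*b)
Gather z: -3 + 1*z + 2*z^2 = 2*z^2 + z - 3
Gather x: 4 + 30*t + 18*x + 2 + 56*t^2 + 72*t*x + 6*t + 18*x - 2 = 56*t^2 + 36*t + x*(72*t + 36) + 4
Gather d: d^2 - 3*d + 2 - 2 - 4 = d^2 - 3*d - 4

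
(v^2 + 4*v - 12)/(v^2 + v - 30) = (v - 2)/(v - 5)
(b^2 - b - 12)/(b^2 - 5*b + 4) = (b + 3)/(b - 1)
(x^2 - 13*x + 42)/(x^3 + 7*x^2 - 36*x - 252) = (x - 7)/(x^2 + 13*x + 42)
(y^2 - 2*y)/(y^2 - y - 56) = y*(2 - y)/(-y^2 + y + 56)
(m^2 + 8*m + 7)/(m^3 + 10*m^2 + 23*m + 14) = 1/(m + 2)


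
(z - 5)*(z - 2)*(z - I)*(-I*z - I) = -I*z^4 - z^3 + 6*I*z^3 + 6*z^2 - 3*I*z^2 - 3*z - 10*I*z - 10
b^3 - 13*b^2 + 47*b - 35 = (b - 7)*(b - 5)*(b - 1)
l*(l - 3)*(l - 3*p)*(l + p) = l^4 - 2*l^3*p - 3*l^3 - 3*l^2*p^2 + 6*l^2*p + 9*l*p^2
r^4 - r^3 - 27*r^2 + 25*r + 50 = (r - 5)*(r - 2)*(r + 1)*(r + 5)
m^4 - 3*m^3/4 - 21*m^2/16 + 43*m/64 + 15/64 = (m - 5/4)*(m - 3/4)*(m + 1/4)*(m + 1)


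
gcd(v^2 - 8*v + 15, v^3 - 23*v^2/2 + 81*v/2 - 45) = v - 3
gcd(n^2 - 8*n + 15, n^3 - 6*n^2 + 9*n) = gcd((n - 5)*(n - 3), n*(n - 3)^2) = n - 3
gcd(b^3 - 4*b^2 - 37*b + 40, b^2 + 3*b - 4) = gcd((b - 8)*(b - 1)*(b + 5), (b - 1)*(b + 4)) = b - 1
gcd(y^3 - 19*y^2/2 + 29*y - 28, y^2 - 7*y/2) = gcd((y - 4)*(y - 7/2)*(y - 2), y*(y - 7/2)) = y - 7/2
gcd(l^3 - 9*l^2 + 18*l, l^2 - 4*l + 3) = l - 3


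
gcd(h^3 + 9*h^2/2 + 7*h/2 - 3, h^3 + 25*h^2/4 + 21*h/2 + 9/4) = h + 3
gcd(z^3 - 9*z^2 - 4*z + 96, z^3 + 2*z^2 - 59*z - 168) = z^2 - 5*z - 24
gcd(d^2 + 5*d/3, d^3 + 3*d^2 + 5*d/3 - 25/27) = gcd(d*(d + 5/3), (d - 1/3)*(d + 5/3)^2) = d + 5/3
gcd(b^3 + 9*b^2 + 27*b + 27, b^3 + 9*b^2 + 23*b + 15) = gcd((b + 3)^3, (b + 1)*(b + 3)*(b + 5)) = b + 3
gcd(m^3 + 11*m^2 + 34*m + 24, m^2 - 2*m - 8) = 1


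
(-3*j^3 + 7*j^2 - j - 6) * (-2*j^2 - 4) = 6*j^5 - 14*j^4 + 14*j^3 - 16*j^2 + 4*j + 24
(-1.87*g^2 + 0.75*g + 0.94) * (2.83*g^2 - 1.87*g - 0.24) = -5.2921*g^4 + 5.6194*g^3 + 1.7065*g^2 - 1.9378*g - 0.2256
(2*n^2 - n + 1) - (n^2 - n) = n^2 + 1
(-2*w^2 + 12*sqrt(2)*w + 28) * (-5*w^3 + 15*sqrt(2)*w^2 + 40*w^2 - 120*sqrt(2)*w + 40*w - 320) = 10*w^5 - 90*sqrt(2)*w^4 - 80*w^4 + 140*w^3 + 720*sqrt(2)*w^3 - 1120*w^2 + 900*sqrt(2)*w^2 - 7200*sqrt(2)*w + 1120*w - 8960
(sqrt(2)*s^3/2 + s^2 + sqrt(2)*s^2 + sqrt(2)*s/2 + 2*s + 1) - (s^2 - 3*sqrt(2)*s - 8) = sqrt(2)*s^3/2 + sqrt(2)*s^2 + 2*s + 7*sqrt(2)*s/2 + 9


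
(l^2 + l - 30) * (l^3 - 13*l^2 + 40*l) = l^5 - 12*l^4 - 3*l^3 + 430*l^2 - 1200*l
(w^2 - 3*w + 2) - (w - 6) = w^2 - 4*w + 8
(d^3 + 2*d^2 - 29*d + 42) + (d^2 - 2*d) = d^3 + 3*d^2 - 31*d + 42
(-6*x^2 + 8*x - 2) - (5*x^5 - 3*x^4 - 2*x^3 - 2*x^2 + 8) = -5*x^5 + 3*x^4 + 2*x^3 - 4*x^2 + 8*x - 10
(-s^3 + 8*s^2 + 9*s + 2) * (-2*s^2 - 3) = 2*s^5 - 16*s^4 - 15*s^3 - 28*s^2 - 27*s - 6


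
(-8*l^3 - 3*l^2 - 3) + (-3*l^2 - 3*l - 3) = -8*l^3 - 6*l^2 - 3*l - 6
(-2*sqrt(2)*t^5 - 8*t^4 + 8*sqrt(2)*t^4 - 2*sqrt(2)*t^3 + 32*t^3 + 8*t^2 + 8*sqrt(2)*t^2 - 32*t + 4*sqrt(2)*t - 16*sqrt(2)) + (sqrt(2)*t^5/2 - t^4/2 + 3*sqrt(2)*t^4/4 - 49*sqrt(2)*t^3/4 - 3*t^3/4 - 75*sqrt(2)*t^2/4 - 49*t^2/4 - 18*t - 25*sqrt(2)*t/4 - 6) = -3*sqrt(2)*t^5/2 - 17*t^4/2 + 35*sqrt(2)*t^4/4 - 57*sqrt(2)*t^3/4 + 125*t^3/4 - 43*sqrt(2)*t^2/4 - 17*t^2/4 - 50*t - 9*sqrt(2)*t/4 - 16*sqrt(2) - 6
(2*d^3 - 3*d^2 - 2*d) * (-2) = -4*d^3 + 6*d^2 + 4*d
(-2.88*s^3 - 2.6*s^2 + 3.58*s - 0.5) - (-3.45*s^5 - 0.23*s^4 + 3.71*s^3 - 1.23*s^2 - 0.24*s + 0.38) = 3.45*s^5 + 0.23*s^4 - 6.59*s^3 - 1.37*s^2 + 3.82*s - 0.88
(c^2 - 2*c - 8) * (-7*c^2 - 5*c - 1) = -7*c^4 + 9*c^3 + 65*c^2 + 42*c + 8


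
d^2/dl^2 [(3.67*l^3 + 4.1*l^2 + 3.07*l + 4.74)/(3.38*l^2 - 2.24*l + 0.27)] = (-1.13686837721616e-13*l^5 + 162.360356*l^3 + 289.14228*l^2 - 230.529762*l + 43.226652)/(38.614472*l^6 - 76.771968*l^5 + 60.132228*l^4 - 23.504768*l^3 + 4.803462*l^2 - 0.489888*l + 0.019683)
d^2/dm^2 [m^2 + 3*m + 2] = 2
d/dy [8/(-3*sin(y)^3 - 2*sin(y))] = 8*(9 + 2/sin(y)^2)*cos(y)/(3*sin(y)^2 + 2)^2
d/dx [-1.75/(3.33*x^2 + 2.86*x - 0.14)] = (11.655*x + 5.005)/(3.33*x^2 + 2.86*x - 0.14)^2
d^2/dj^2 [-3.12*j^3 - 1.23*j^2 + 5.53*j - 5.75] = -18.72*j - 2.46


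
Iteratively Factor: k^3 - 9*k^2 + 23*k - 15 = (k - 3)*(k^2 - 6*k + 5) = (k - 3)*(k - 1)*(k - 5)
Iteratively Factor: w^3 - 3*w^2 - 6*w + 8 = (w + 2)*(w^2 - 5*w + 4) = (w - 4)*(w + 2)*(w - 1)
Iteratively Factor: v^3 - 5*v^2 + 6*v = (v)*(v^2 - 5*v + 6) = v*(v - 2)*(v - 3)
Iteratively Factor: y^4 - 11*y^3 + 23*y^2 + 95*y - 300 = (y - 4)*(y^3 - 7*y^2 - 5*y + 75) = (y - 4)*(y + 3)*(y^2 - 10*y + 25) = (y - 5)*(y - 4)*(y + 3)*(y - 5)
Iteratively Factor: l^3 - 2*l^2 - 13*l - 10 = (l + 1)*(l^2 - 3*l - 10) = (l - 5)*(l + 1)*(l + 2)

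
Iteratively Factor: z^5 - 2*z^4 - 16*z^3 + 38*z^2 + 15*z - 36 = (z - 3)*(z^4 + z^3 - 13*z^2 - z + 12) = (z - 3)*(z + 1)*(z^3 - 13*z + 12) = (z - 3)^2*(z + 1)*(z^2 + 3*z - 4) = (z - 3)^2*(z - 1)*(z + 1)*(z + 4)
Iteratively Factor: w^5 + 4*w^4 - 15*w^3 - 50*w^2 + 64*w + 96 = (w + 4)*(w^4 - 15*w^2 + 10*w + 24) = (w + 4)^2*(w^3 - 4*w^2 + w + 6) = (w + 1)*(w + 4)^2*(w^2 - 5*w + 6) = (w - 2)*(w + 1)*(w + 4)^2*(w - 3)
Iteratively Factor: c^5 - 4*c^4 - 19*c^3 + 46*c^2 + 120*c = (c + 2)*(c^4 - 6*c^3 - 7*c^2 + 60*c) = (c - 5)*(c + 2)*(c^3 - c^2 - 12*c) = c*(c - 5)*(c + 2)*(c^2 - c - 12) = c*(c - 5)*(c + 2)*(c + 3)*(c - 4)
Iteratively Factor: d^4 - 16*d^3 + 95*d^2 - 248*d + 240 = (d - 5)*(d^3 - 11*d^2 + 40*d - 48) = (d - 5)*(d - 4)*(d^2 - 7*d + 12) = (d - 5)*(d - 4)*(d - 3)*(d - 4)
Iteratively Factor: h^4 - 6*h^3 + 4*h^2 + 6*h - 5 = (h - 5)*(h^3 - h^2 - h + 1) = (h - 5)*(h - 1)*(h^2 - 1) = (h - 5)*(h - 1)*(h + 1)*(h - 1)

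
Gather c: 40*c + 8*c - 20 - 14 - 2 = 48*c - 36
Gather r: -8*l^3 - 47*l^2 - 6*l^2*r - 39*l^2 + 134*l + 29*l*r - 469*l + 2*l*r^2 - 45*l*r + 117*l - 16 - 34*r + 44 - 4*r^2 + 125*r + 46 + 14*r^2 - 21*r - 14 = -8*l^3 - 86*l^2 - 218*l + r^2*(2*l + 10) + r*(-6*l^2 - 16*l + 70) + 60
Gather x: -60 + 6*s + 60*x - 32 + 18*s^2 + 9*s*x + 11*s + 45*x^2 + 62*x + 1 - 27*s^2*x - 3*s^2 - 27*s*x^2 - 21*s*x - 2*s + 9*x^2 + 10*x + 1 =15*s^2 + 15*s + x^2*(54 - 27*s) + x*(-27*s^2 - 12*s + 132) - 90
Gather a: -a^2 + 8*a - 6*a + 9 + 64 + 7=-a^2 + 2*a + 80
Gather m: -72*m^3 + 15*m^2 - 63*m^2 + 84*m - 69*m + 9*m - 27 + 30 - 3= -72*m^3 - 48*m^2 + 24*m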